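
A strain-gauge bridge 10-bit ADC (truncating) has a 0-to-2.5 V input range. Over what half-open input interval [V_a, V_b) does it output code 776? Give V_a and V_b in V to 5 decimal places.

[1.89453 V, 1.89697 V)

LSB = 2.5/2^10 = 2.441 mV.
V_a = V_low + 776·LSB = 1.89453 V; V_b = V_low + 777·LSB = 1.89697 V.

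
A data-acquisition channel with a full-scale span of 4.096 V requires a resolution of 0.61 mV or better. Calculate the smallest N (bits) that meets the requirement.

13 bits

Number of steps required ≥ 4.096 V / 0.61 mV = 6714.75.
Need 2^N ≥ 6714.75; 2^12 = 4096, 2^13 = 8192.
Minimum N = 13.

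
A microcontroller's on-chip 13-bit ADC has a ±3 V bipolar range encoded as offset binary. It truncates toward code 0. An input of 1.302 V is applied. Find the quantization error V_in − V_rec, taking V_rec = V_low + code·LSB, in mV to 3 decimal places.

0.486 mV

Step size: 6 V ÷ 2^13 = 0.732 mV.
(1.302 − (−3))/0.000732422 = 5873.6640; ⌊·⌋ gives code 5873.
V_rec = (−3) + 5873·0.000732422 = 1.3015137 V.
Error = 1.302 − 1.3015137 = 0.000486328 V = 0.486 mV.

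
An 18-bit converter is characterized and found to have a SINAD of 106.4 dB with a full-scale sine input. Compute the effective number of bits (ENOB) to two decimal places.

17.38 bits

ENOB = (SINAD − 1.76) / 6.02 = (106.4 − 1.76)/6.02 = 17.382.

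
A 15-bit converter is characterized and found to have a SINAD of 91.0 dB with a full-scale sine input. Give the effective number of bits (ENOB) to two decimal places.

ENOB = (SINAD − 1.76) / 6.02 = (91.0 − 1.76)/6.02 = 14.824.

14.82 bits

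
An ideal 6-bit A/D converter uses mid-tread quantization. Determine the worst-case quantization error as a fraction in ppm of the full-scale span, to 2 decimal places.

Rounding → worst-case error = ½ LSB = V_FS/2^7, so 1e+06/128 = 7812.5 ppm of full scale.

7812.50 ppm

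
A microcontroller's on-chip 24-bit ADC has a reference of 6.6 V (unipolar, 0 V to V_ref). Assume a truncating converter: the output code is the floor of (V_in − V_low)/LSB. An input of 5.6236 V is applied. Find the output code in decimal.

With 16777216 levels over 6.6 V, one step is 0.39 µV.
(5.6236 − 0) / 3.93391e-07 = 14295204.833 LSBs.
⌊·⌋(14295204.833) = 14295204.

code 14295204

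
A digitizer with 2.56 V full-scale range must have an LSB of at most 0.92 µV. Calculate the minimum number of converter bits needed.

22 bits

Number of steps required ≥ 2.56 V / 0.92 µV = 2782608.70.
Need 2^N ≥ 2782608.70; 2^21 = 2097152, 2^22 = 4194304.
Minimum N = 22.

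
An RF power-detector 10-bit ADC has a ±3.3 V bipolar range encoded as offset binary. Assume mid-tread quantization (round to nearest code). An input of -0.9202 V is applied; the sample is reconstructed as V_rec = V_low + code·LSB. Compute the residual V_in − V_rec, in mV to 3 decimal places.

1.480 mV

LSB = 6.6/2^10 = 6.445 mV.
(V_in − V_low)/LSB = (-0.9202 − (−3.3))/0.00644531 = 369.2296 → code 369 (round).
Reconstructed: -0.92167969 V.
Difference: 0.00147969 V → 1.480 mV.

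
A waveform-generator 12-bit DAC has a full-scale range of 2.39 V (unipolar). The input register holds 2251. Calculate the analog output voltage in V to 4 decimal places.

LSB = 2.39 V / 2^12 = 0.583 mV.
V_out = 0 + 2251 × 0.000583496 V = 1.31345 V.

1.3134 V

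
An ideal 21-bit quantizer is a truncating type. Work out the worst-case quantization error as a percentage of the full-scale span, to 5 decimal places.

0.00005 %

Truncating → worst-case error = 1 LSB = V_FS/2^21, so 100/2097152 = 4.76837e-05 % of full scale.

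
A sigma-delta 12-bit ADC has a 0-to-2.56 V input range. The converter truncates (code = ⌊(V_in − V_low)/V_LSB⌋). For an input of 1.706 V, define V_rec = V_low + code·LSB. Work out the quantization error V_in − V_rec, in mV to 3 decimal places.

Step size: 2.56 V ÷ 2^12 = 0.625 mV.
(1.706 − 0)/0.000625 = 2729.6000; ⌊·⌋ gives code 2729.
Code 2729 maps back to 0 + 2729×0.000625 V = 1.705625 V.
Difference: 0.000375 V → 0.375 mV.

0.375 mV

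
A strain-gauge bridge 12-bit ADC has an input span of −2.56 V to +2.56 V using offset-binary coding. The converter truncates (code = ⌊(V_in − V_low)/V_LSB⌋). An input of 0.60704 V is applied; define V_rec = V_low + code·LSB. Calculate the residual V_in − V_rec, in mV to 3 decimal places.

Step size: 5.12 V ÷ 2^12 = 1.250 mV.
(0.60704 − (−2.56))/0.00125 = 2533.6320; ⌊·⌋ gives code 2533.
Reconstructed: 0.60625 V.
Difference: 0.00079 V → 0.790 mV.

0.790 mV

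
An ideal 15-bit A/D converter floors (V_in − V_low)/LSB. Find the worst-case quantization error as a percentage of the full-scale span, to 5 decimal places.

Truncating → worst-case error = 1 LSB = V_FS/2^15, so 100/32768 = 0.00305176 % of full scale.

0.00305 %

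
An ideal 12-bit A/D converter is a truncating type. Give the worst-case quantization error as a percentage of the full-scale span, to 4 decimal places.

Truncating → worst-case error = 1 LSB = V_FS/2^12, so 100/4096 = 0.0244141 % of full scale.

0.0244 %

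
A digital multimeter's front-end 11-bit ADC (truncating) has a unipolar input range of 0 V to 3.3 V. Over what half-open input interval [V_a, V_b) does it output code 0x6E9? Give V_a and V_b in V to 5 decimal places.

[2.85044 V, 2.85205 V)

LSB = 3.3/2^11 = 1.611 mV.
Code 0x6E9 = 1769 decimal.
V_a = V_low + 1769·LSB = 2.85044 V; V_b = V_low + 1770·LSB = 2.85205 V.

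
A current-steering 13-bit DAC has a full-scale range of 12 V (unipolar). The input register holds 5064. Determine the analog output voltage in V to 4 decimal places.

LSB = 12 V / 2^13 = 1.465 mV.
V_out = 0 + 5064 × 0.00146484 V = 7.41797 V.

7.4180 V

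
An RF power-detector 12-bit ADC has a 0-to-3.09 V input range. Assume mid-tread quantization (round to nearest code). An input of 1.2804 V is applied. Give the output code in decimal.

Full-scale span = 3.09 V; LSB = 3.09/2^12 = 0.754 mV.
(V_in − V_low)/LSB = (1.2804 − 0) / 0.000754395 = 1697.255.
round(1697.255) = 1697.

code 1697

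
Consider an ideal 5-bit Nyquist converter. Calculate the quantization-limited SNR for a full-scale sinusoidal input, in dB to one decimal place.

31.9 dB

SNR ≈ 6.02·N + 1.76 dB = 6.02·5 + 1.76 = 31.86 dB.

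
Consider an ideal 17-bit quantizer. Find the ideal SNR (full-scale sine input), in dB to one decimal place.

SNR ≈ 6.02·N + 1.76 dB = 6.02·17 + 1.76 = 104.10 dB.

104.1 dB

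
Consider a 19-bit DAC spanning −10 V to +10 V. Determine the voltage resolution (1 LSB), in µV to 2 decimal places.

38.15 µV

Full-scale span = 20 V.
LSB = 20 / 2^19 = 20 / 524288 = 3.8147e-05 V = 38.15 µV.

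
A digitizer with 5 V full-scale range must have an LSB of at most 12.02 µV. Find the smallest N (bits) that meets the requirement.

Number of steps required ≥ 5 V / 12.02 µV = 415973.38.
Need 2^N ≥ 415973.38; 2^18 = 262144, 2^19 = 524288.
Minimum N = 19.

19 bits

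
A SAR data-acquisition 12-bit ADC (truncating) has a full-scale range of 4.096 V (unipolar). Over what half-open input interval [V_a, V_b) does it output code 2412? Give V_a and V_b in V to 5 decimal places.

LSB = 4.096/2^12 = 1.000 mV.
V_a = V_low + 2412·LSB = 2.412 V; V_b = V_low + 2413·LSB = 2.413 V.

[2.41200 V, 2.41300 V)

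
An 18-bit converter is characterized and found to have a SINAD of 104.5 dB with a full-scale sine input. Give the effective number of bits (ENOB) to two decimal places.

ENOB = (SINAD − 1.76) / 6.02 = (104.5 − 1.76)/6.02 = 17.066.

17.07 bits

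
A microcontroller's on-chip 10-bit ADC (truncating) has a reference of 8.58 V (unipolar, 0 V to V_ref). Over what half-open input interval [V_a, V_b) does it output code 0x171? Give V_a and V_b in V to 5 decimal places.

LSB = 8.58/2^10 = 8.379 mV.
Code 0x171 = 369 decimal.
V_a = V_low + 369·LSB = 3.09182 V; V_b = V_low + 370·LSB = 3.1002 V.

[3.09182 V, 3.10020 V)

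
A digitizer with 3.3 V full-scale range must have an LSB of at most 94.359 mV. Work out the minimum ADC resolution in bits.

6 bits

Number of steps required ≥ 3.3 V / 94.359 mV = 34.97.
Need 2^N ≥ 34.97; 2^5 = 32, 2^6 = 64.
Minimum N = 6.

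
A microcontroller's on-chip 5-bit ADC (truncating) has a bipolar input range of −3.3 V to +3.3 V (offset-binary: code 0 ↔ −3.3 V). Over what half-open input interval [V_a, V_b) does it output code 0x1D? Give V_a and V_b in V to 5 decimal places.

LSB = 6.6/2^5 = 206.250 mV.
Code 0x1D = 29 decimal.
V_a = V_low + 29·LSB = 2.68125 V; V_b = V_low + 30·LSB = 2.8875 V.

[2.68125 V, 2.88750 V)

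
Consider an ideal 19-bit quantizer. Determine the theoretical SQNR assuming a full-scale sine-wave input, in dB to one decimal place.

SNR ≈ 6.02·N + 1.76 dB = 6.02·19 + 1.76 = 116.14 dB.

116.1 dB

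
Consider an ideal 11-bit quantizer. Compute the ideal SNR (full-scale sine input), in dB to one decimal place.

SNR ≈ 6.02·N + 1.76 dB = 6.02·11 + 1.76 = 67.98 dB.

68.0 dB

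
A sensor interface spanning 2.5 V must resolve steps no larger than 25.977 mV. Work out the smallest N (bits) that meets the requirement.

Number of steps required ≥ 2.5 V / 25.977 mV = 96.24.
Need 2^N ≥ 96.24; 2^6 = 64, 2^7 = 128.
Minimum N = 7.

7 bits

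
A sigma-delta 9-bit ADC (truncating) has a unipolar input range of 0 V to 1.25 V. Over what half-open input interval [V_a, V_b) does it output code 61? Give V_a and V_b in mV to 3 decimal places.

LSB = 1.25/2^9 = 2.441 mV.
V_a = V_low + 61·LSB = 0.148926 V; V_b = V_low + 62·LSB = 0.151367 V.

[148.926 mV, 151.367 mV)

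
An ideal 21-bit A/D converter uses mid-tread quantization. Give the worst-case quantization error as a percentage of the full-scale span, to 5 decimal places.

Rounding → worst-case error = ½ LSB = V_FS/2^22, so 100/4194304 = 2.38419e-05 % of full scale.

0.00002 %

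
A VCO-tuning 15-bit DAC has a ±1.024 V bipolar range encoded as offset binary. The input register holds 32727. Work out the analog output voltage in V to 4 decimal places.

1.0214 V

LSB = 2.048 V / 2^15 = 62.50 µV.
V_out = (−1.024) + 32727 × 6.25e-05 V = 1.02144 V.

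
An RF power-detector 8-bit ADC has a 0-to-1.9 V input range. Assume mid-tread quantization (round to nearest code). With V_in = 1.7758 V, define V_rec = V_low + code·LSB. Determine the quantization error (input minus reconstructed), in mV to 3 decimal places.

1.972 mV

One LSB is 1.9 V / 256 = 7.422 mV.
(V_in − V_low)/LSB = (1.7758 − 0)/0.00742187 = 239.2657 → code 239 (round).
V_rec = 0 + 239·0.00742187 = 1.7738281 V.
V_in − V_rec = 0.00197188 V = 1.972 mV.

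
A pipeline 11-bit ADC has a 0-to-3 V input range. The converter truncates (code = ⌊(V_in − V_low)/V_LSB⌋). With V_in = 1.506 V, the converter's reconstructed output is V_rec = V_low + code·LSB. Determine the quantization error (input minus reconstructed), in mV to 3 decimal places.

0.141 mV

LSB = 3/2^11 = 1.465 mV.
Scaled input = 1028.0960 LSBs, so code = 1028.
Reconstructed: 1.5058594 V.
Difference: 0.000140625 V → 0.141 mV.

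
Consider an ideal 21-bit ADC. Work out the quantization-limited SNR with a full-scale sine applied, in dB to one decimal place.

128.2 dB

SNR ≈ 6.02·N + 1.76 dB = 6.02·21 + 1.76 = 128.18 dB.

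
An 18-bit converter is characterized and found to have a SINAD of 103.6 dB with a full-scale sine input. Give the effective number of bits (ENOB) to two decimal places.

16.92 bits

ENOB = (SINAD − 1.76) / 6.02 = (103.6 − 1.76)/6.02 = 16.917.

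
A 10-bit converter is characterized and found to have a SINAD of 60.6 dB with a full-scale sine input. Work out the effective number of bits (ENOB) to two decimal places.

9.77 bits

ENOB = (SINAD − 1.76) / 6.02 = (60.6 − 1.76)/6.02 = 9.774.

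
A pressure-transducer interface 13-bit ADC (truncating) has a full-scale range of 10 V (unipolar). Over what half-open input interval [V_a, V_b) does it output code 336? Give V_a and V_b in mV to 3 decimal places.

LSB = 10/2^13 = 1.221 mV.
V_a = V_low + 336·LSB = 0.410156 V; V_b = V_low + 337·LSB = 0.411377 V.

[410.156 mV, 411.377 mV)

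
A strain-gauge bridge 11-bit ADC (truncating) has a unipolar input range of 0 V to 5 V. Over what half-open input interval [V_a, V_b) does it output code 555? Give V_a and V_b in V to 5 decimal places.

LSB = 5/2^11 = 2.441 mV.
V_a = V_low + 555·LSB = 1.35498 V; V_b = V_low + 556·LSB = 1.35742 V.

[1.35498 V, 1.35742 V)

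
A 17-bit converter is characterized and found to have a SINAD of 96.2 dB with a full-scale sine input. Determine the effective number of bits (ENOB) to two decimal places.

15.69 bits

ENOB = (SINAD − 1.76) / 6.02 = (96.2 − 1.76)/6.02 = 15.688.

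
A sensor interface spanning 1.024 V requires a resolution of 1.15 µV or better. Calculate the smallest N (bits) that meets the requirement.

20 bits

Number of steps required ≥ 1.024 V / 1.15 µV = 890434.78.
Need 2^N ≥ 890434.78; 2^19 = 524288, 2^20 = 1048576.
Minimum N = 20.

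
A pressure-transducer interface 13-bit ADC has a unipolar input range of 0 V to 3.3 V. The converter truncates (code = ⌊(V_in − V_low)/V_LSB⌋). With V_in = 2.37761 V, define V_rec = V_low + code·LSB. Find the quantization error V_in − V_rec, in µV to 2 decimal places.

95.35 µV

One LSB is 3.3 V / 8192 = 402.83 µV.
(V_in − V_low)/LSB = (2.37761 − 0)/0.000402832 = 5902.2367 → code 5902 (floor).
Reconstructed: 2.3775146 V.
Error = 2.37761 − 2.3775146 = 9.53516e-05 V = 95.35 µV.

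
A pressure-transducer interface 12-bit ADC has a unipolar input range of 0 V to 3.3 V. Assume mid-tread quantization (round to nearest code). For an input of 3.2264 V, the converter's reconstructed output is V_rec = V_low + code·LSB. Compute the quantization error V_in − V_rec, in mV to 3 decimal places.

-0.285 mV

Step size: 3.3 V ÷ 2^12 = 0.806 mV.
(3.2264 − 0)/0.000805664 = 4004.6468; round gives code 4005.
Code 4005 maps back to 0 + 4005×0.000805664 V = 3.2266846 V.
V_in − V_rec = -0.00028457 V = -0.285 mV.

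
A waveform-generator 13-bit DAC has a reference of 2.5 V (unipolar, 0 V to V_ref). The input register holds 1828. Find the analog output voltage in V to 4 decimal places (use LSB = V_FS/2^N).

LSB = 2.5 V / 2^13 = 305.18 µV.
V_out = 0 + 1828 × 0.000305176 V = 0.557861 V.

0.5579 V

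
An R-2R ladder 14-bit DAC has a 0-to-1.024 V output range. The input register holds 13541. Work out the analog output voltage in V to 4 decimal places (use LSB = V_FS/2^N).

0.8463 V

LSB = 1.024 V / 2^14 = 62.50 µV.
V_out = 0 + 13541 × 6.25e-05 V = 0.846313 V.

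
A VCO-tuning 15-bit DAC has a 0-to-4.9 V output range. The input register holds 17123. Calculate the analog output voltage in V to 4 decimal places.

2.5605 V

LSB = 4.9 V / 2^15 = 149.54 µV.
V_out = 0 + 17123 × 0.000149536 V = 2.56051 V.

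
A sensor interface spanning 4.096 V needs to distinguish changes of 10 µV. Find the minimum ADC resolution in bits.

Number of steps required ≥ 4.096 V / 10 µV = 409600.00.
Need 2^N ≥ 409600.00; 2^18 = 262144, 2^19 = 524288.
Minimum N = 19.

19 bits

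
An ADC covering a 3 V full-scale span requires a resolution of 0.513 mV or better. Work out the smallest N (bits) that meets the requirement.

13 bits

Number of steps required ≥ 3 V / 0.513 mV = 5847.95.
Need 2^N ≥ 5847.95; 2^12 = 4096, 2^13 = 8192.
Minimum N = 13.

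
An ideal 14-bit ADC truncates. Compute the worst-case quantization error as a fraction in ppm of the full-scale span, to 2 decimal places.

61.04 ppm

Truncating → worst-case error = 1 LSB = V_FS/2^14, so 1e+06/16384 = 61.0352 ppm of full scale.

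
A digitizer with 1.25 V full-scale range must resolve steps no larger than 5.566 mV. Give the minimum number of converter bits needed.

Number of steps required ≥ 1.25 V / 5.566 mV = 224.58.
Need 2^N ≥ 224.58; 2^7 = 128, 2^8 = 256.
Minimum N = 8.

8 bits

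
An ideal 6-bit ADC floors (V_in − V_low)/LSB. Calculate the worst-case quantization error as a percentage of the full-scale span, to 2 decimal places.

Truncating → worst-case error = 1 LSB = V_FS/2^6, so 100/64 = 1.5625 % of full scale.

1.56 %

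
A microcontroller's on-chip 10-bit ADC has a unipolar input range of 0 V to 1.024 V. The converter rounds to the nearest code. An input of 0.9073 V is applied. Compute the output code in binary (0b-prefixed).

LSB = 1.024 V / 1024 = 1.000 mV.
(0.9073 − 0) / 0.001 = 907.300 LSBs.
Round → code 907.
In binary (0b-prefixed): 0b1110001011.

code 0b1110001011 (decimal 907)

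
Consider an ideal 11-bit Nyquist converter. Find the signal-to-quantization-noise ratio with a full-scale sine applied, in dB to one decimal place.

68.0 dB

SNR ≈ 6.02·N + 1.76 dB = 6.02·11 + 1.76 = 67.98 dB.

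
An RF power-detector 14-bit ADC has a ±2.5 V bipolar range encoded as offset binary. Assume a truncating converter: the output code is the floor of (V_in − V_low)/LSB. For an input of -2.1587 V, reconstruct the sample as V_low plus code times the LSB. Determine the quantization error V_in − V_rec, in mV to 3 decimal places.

Step size: 5 V ÷ 2^14 = 305.18 µV.
Scaled input = 1118.3718 LSBs, so code = 1118.
Reconstructed: -2.1588135 V.
Difference: 0.000113477 V → 0.113 mV.

0.113 mV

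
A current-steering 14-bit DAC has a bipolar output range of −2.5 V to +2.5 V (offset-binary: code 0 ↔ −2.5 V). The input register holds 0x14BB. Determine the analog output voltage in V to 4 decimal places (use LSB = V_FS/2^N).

LSB = 5 V / 2^14 = 305.18 µV.
Code 0x14BB = 5307 decimal.
V_out = (−2.5) + 5307 × 0.000305176 V = -0.880432 V.

-0.8804 V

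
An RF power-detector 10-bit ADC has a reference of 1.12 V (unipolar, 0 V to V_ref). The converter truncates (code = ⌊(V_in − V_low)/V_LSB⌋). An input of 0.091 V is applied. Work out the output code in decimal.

code 83

With 1024 levels over 1.12 V, one step is 1.094 mV.
(0.091 − 0) / 0.00109375 = 83.200 LSBs.
Floor → code 83.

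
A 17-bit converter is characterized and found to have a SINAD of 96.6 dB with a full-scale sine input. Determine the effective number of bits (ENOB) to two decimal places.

15.75 bits

ENOB = (SINAD − 1.76) / 6.02 = (96.6 − 1.76)/6.02 = 15.754.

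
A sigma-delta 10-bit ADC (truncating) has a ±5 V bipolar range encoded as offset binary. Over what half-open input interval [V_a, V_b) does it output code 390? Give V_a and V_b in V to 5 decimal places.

LSB = 10/2^10 = 9.766 mV.
V_a = V_low + 390·LSB = -1.19141 V; V_b = V_low + 391·LSB = -1.18164 V.

[-1.19141 V, -1.18164 V)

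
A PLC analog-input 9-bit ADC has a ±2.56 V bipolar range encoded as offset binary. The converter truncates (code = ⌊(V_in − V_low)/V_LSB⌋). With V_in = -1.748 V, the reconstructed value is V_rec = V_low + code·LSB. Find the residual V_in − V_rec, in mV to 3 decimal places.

2.000 mV

One LSB is 5.12 V / 512 = 10.000 mV.
(-1.748 − (−2.56))/0.01 = 81.2000; ⌊·⌋ gives code 81.
Reconstructed: -1.75 V.
V_in − V_rec = 0.002 V = 2.000 mV.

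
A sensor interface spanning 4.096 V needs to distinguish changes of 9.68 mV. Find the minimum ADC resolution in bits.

Number of steps required ≥ 4.096 V / 9.68 mV = 423.14.
Need 2^N ≥ 423.14; 2^8 = 256, 2^9 = 512.
Minimum N = 9.

9 bits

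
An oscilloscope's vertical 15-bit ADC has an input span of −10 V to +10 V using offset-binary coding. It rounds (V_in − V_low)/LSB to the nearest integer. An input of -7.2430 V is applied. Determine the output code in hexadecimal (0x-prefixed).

code 0x11A5 (decimal 4517)

With 32768 levels over 20 V, one step is 0.610 mV.
(V_in − V_low)/LSB = (-7.2430 − (−10)) / 0.000610352 = 4517.069.
Round → code 4517.
In hexadecimal (0x-prefixed): 0x11A5.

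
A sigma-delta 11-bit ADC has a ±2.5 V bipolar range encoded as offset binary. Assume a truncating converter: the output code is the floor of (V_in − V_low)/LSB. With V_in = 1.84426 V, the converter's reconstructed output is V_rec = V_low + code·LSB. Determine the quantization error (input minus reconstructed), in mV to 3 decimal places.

One LSB is 5 V / 2048 = 2.441 mV.
Scaled input = 1779.4089 LSBs, so code = 1779.
Code 1779 maps back to (−2.5) + 1779×0.00244141 V = 1.8432617 V.
Difference: 0.000998281 V → 0.998 mV.

0.998 mV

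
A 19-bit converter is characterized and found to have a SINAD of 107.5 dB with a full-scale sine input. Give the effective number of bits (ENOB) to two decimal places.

17.56 bits

ENOB = (SINAD − 1.76) / 6.02 = (107.5 − 1.76)/6.02 = 17.565.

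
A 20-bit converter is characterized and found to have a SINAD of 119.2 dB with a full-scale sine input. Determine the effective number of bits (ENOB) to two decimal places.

19.51 bits

ENOB = (SINAD − 1.76) / 6.02 = (119.2 − 1.76)/6.02 = 19.508.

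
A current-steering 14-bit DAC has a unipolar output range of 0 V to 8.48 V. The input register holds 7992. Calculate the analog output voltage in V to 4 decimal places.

LSB = 8.48 V / 2^14 = 0.518 mV.
V_out = 0 + 7992 × 0.000517578 V = 4.13648 V.

4.1365 V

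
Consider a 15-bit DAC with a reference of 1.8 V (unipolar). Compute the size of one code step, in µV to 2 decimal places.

Full-scale span = 1.8 V.
LSB = 1.8 / 2^15 = 1.8 / 32768 = 5.49316e-05 V = 54.93 µV.

54.93 µV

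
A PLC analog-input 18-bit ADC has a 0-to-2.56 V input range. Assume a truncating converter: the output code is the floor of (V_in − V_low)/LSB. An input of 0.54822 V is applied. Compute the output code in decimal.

code 56137

Full-scale span = 2.56 V; LSB = 2.56/2^18 = 9.77 µV.
(V_in − V_low)/LSB = (0.54822 − 0) / 9.76563e-06 = 56137.728.
⌊·⌋(56137.728) = 56137.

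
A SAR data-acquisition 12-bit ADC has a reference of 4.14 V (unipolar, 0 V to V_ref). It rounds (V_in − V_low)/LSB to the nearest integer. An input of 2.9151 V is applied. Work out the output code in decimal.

Full-scale span = 4.14 V; LSB = 4.14/2^12 = 1.011 mV.
(V_in − V_low)/LSB = (2.9151 − 0) / 0.00101074 = 2884.118.
round(2884.118) = 2884.

code 2884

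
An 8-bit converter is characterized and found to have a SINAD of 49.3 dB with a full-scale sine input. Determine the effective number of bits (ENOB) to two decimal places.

ENOB = (SINAD − 1.76) / 6.02 = (49.3 − 1.76)/6.02 = 7.897.

7.90 bits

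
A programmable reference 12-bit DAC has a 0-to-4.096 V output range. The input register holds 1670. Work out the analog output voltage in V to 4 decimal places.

1.6700 V

LSB = 4.096 V / 2^12 = 1.000 mV.
V_out = 0 + 1670 × 0.001 V = 1.67 V.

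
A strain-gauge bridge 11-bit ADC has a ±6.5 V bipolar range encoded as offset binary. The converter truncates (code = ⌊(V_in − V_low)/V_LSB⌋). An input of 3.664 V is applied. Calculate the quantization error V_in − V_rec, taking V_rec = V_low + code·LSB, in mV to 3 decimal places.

Step size: 13 V ÷ 2^11 = 6.348 mV.
Scaled input = 1601.2209 LSBs, so code = 1601.
V_rec = (−6.5) + 1601·0.00634766 = 3.6625977 V.
Error = 3.664 − 3.6625977 = 0.00140234 V = 1.402 mV.

1.402 mV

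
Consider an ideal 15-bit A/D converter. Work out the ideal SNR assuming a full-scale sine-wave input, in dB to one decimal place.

SNR ≈ 6.02·N + 1.76 dB = 6.02·15 + 1.76 = 92.06 dB.

92.1 dB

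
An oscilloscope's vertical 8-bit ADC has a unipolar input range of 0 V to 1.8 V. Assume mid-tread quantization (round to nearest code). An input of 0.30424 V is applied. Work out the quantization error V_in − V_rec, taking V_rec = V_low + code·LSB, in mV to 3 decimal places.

Step size: 1.8 V ÷ 2^8 = 7.031 mV.
Scaled input = 43.2697 LSBs, so code = 43.
V_rec = 0 + 43·0.00703125 = 0.30234375 V.
Difference: 0.00189625 V → 1.896 mV.

1.896 mV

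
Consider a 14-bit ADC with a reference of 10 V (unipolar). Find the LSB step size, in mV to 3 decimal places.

Full-scale span = 10 V.
LSB = 10 / 2^14 = 10 / 16384 = 0.000610352 V = 0.610 mV.

0.610 mV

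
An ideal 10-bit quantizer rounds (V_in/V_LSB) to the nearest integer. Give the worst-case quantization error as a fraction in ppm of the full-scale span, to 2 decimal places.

Rounding → worst-case error = ½ LSB = V_FS/2^11, so 1e+06/2048 = 488.281 ppm of full scale.

488.28 ppm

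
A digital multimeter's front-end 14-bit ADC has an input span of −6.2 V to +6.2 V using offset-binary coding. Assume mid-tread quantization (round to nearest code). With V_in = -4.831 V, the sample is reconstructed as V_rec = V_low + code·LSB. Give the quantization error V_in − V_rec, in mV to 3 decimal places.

Step size: 12.4 V ÷ 2^14 = 0.757 mV.
(V_in − V_low)/LSB = (-4.831 − (−6.2))/0.000756836 = 1808.8465 → code 1809 (round).
Reconstructed: -4.8308838 V.
Error = -4.831 − (−4.8308838) = -0.000116211 V = -0.116 mV.

-0.116 mV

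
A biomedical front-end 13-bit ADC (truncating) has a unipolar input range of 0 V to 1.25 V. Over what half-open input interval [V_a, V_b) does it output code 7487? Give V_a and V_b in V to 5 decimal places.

LSB = 1.25/2^13 = 152.59 µV.
V_a = V_low + 7487·LSB = 1.14243 V; V_b = V_low + 7488·LSB = 1.14258 V.

[1.14243 V, 1.14258 V)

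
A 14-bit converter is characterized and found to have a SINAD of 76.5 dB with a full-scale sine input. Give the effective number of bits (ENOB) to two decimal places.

ENOB = (SINAD − 1.76) / 6.02 = (76.5 − 1.76)/6.02 = 12.415.

12.42 bits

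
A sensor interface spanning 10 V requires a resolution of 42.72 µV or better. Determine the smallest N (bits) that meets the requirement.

18 bits

Number of steps required ≥ 10 V / 42.72 µV = 234082.40.
Need 2^N ≥ 234082.40; 2^17 = 131072, 2^18 = 262144.
Minimum N = 18.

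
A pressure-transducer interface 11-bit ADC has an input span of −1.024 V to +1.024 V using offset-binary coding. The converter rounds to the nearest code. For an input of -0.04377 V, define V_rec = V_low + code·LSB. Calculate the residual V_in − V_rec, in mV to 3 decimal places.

One LSB is 2.048 V / 2048 = 1.000 mV.
(-0.04377 − (−1.024))/0.001 = 980.2300; round gives code 980.
V_rec = (−1.024) + 980·0.001 = -0.044 V.
Difference: 0.00023 V → 0.230 mV.

0.230 mV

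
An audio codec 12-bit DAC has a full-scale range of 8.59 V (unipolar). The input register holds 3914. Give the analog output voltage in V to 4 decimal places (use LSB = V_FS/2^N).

8.2083 V

LSB = 8.59 V / 2^12 = 2.097 mV.
V_out = 0 + 3914 × 0.00209717 V = 8.20832 V.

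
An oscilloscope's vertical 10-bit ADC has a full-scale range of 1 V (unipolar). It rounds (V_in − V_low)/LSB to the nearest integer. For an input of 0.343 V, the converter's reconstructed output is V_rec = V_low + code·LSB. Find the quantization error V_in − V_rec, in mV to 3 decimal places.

0.227 mV

Step size: 1 V ÷ 2^10 = 0.977 mV.
(0.343 − 0)/0.000976562 = 351.2320; round gives code 351.
V_rec = 0 + 351·0.000976562 = 0.34277344 V.
Error = 0.343 − 0.34277344 = 0.000226563 V = 0.227 mV.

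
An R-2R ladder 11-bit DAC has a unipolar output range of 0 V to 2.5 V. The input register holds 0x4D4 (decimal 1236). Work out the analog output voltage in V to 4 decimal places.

LSB = 2.5 V / 2^11 = 1.221 mV.
Code 0x4D4 = 1236 decimal.
V_out = 0 + 1236 × 0.0012207 V = 1.50879 V.

1.5088 V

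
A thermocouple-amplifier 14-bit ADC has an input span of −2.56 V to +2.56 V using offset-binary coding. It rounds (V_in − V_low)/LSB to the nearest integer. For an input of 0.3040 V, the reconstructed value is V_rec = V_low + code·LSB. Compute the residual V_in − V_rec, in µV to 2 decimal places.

-62.50 µV

LSB = 5.12/2^14 = 312.50 µV.
Scaled input = 9164.8000 LSBs, so code = 9165.
Code 9165 maps back to (−2.56) + 9165×0.0003125 V = 0.3040625 V.
Difference: -6.25e-05 V → -62.50 µV.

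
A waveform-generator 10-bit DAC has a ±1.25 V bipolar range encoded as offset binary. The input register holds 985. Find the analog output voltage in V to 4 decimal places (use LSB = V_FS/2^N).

LSB = 2.5 V / 2^10 = 2.441 mV.
V_out = (−1.25) + 985 × 0.00244141 V = 1.15479 V.

1.1548 V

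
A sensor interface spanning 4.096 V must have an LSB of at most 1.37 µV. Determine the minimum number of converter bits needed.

Number of steps required ≥ 4.096 V / 1.37 µV = 2989781.02.
Need 2^N ≥ 2989781.02; 2^21 = 2097152, 2^22 = 4194304.
Minimum N = 22.

22 bits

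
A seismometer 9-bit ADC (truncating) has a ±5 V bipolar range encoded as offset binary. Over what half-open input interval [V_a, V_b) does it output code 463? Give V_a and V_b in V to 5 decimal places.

[4.04297 V, 4.06250 V)

LSB = 10/2^9 = 19.531 mV.
V_a = V_low + 463·LSB = 4.04297 V; V_b = V_low + 464·LSB = 4.0625 V.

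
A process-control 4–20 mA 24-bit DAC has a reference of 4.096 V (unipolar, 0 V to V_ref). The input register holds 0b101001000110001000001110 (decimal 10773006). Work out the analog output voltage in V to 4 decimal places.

LSB = 4.096 V / 2^24 = 0.24 µV.
Code 0b101001000110001000001110 = 10773006 decimal.
V_out = 0 + 10773006 × 2.44141e-07 V = 2.63013 V.

2.6301 V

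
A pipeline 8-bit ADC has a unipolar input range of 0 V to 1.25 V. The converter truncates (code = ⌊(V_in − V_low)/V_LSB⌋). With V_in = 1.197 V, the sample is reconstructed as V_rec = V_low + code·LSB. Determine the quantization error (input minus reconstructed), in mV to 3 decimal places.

0.711 mV

LSB = 1.25/2^8 = 4.883 mV.
Scaled input = 245.1456 LSBs, so code = 245.
V_rec = 0 + 245·0.00488281 = 1.1962891 V.
Error = 1.197 − 1.1962891 = 0.000710937 V = 0.711 mV.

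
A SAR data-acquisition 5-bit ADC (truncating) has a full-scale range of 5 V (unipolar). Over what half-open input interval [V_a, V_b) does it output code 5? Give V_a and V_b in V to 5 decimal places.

[0.78125 V, 0.93750 V)

LSB = 5/2^5 = 156.250 mV.
V_a = V_low + 5·LSB = 0.78125 V; V_b = V_low + 6·LSB = 0.9375 V.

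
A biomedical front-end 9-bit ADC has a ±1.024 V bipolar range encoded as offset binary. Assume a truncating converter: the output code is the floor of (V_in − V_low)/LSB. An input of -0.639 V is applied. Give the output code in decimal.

Full-scale span = 2.048 V; LSB = 2.048/2^9 = 4.000 mV.
(V_in − V_low)/LSB = (-0.639 − (−1.024)) / 0.004 = 96.250.
Floor → code 96.

code 96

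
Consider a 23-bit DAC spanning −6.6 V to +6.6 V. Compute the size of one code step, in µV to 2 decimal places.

1.57 µV

Full-scale span = 13.2 V.
LSB = 13.2 / 2^23 = 13.2 / 8388608 = 1.57356e-06 V = 1.57 µV.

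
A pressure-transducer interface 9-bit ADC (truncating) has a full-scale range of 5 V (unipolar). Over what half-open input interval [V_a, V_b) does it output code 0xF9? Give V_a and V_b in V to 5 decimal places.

LSB = 5/2^9 = 9.766 mV.
Code 0xF9 = 249 decimal.
V_a = V_low + 249·LSB = 2.43164 V; V_b = V_low + 250·LSB = 2.44141 V.

[2.43164 V, 2.44141 V)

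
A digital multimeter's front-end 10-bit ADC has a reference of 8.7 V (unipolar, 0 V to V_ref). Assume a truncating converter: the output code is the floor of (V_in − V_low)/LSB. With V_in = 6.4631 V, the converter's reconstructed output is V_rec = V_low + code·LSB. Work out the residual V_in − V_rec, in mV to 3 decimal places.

One LSB is 8.7 V / 1024 = 8.496 mV.
(6.4631 − 0)/0.00849609 = 760.7143; ⌊·⌋ gives code 760.
Code 760 maps back to 0 + 760×0.00849609 V = 6.4570312 V.
V_in − V_rec = 0.00606875 V = 6.069 mV.

6.069 mV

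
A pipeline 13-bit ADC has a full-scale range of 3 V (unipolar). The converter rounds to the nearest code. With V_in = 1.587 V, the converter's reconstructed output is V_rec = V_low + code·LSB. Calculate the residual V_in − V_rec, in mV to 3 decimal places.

LSB = 3/2^13 = 366.21 µV.
Scaled input = 4333.5680 LSBs, so code = 4334.
Code 4334 maps back to 0 + 4334×0.000366211 V = 1.5871582 V.
Difference: -0.000158203 V → -0.158 mV.

-0.158 mV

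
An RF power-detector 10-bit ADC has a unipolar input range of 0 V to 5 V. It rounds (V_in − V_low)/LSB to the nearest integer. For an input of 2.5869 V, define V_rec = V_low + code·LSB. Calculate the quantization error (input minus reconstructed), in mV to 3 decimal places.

-0.991 mV

LSB = 5/2^10 = 4.883 mV.
(V_in − V_low)/LSB = (2.5869 − 0)/0.00488281 = 529.7971 → code 530 (round).
Code 530 maps back to 0 + 530×0.00488281 V = 2.5878906 V.
V_in − V_rec = -0.000990625 V = -0.991 mV.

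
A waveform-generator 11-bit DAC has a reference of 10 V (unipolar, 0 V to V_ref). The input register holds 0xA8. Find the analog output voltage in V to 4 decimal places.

LSB = 10 V / 2^11 = 4.883 mV.
Code 0xA8 = 168 decimal.
V_out = 0 + 168 × 0.00488281 V = 0.820312 V.

0.8203 V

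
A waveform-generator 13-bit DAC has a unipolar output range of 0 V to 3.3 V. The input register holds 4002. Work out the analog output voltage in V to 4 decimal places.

LSB = 3.3 V / 2^13 = 402.83 µV.
V_out = 0 + 4002 × 0.000402832 V = 1.61213 V.

1.6121 V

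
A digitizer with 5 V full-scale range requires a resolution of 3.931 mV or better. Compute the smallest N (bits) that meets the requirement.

11 bits

Number of steps required ≥ 5 V / 3.931 mV = 1271.94.
Need 2^N ≥ 1271.94; 2^10 = 1024, 2^11 = 2048.
Minimum N = 11.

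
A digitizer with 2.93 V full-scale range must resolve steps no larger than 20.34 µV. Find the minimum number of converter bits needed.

18 bits

Number of steps required ≥ 2.93 V / 20.34 µV = 144051.13.
Need 2^N ≥ 144051.13; 2^17 = 131072, 2^18 = 262144.
Minimum N = 18.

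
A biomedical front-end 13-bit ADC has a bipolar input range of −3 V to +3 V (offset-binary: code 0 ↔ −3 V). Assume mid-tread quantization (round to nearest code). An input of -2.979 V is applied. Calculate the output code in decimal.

code 29

With 8192 levels over 6 V, one step is 0.732 mV.
Input sits at 28.672 steps above V_low.
round(28.672) = 29.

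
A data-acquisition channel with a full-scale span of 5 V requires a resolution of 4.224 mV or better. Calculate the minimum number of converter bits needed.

Number of steps required ≥ 5 V / 4.224 mV = 1183.71.
Need 2^N ≥ 1183.71; 2^10 = 1024, 2^11 = 2048.
Minimum N = 11.

11 bits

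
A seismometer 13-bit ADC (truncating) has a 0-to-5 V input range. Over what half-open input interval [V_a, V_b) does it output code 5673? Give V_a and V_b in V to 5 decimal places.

LSB = 5/2^13 = 0.610 mV.
V_a = V_low + 5673·LSB = 3.46252 V; V_b = V_low + 5674·LSB = 3.46313 V.

[3.46252 V, 3.46313 V)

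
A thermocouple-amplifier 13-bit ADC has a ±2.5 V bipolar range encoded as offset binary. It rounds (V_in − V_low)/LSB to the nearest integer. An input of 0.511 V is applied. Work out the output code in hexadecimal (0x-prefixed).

code 0x1345 (decimal 4933)

Full-scale span = 5 V; LSB = 5/2^13 = 0.610 mV.
Input sits at 4933.222 steps above V_low.
So the output code is 4933.
In hexadecimal (0x-prefixed): 0x1345.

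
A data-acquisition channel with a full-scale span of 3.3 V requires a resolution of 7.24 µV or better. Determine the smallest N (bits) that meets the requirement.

Number of steps required ≥ 3.3 V / 7.24 µV = 455801.10.
Need 2^N ≥ 455801.10; 2^18 = 262144, 2^19 = 524288.
Minimum N = 19.

19 bits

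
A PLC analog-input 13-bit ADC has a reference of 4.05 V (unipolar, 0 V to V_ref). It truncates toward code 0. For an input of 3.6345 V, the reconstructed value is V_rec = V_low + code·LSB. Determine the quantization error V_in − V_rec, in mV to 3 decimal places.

0.278 mV

Step size: 4.05 V ÷ 2^13 = 494.38 µV.
Scaled input = 7351.5615 LSBs, so code = 7351.
V_rec = 0 + 7351·0.000494385 = 3.6342224 V.
V_in − V_rec = 0.000277588 V = 0.278 mV.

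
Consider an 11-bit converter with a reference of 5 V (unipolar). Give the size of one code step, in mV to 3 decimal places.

Full-scale span = 5 V.
LSB = 5 / 2^11 = 5 / 2048 = 0.00244141 V = 2.441 mV.

2.441 mV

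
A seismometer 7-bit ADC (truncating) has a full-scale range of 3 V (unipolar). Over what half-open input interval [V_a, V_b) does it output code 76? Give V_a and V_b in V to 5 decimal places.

[1.78125 V, 1.80469 V)

LSB = 3/2^7 = 23.438 mV.
V_a = V_low + 76·LSB = 1.78125 V; V_b = V_low + 77·LSB = 1.80469 V.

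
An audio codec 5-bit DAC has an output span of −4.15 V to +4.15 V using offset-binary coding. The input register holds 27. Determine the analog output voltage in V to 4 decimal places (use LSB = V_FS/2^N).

2.8531 V

LSB = 8.3 V / 2^5 = 259.375 mV.
V_out = (−4.15) + 27 × 0.259375 V = 2.85312 V.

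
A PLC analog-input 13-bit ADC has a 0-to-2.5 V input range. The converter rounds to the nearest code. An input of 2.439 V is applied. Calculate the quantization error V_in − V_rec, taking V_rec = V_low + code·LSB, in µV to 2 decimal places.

LSB = 2.5/2^13 = 305.18 µV.
Scaled input = 7992.1152 LSBs, so code = 7992.
Code 7992 maps back to 0 + 7992×0.000305176 V = 2.4389648 V.
Difference: 3.51562e-05 V → 35.16 µV.

35.16 µV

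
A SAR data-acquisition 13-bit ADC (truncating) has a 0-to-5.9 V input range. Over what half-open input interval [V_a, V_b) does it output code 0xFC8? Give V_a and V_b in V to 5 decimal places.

[2.90967 V, 2.91039 V)

LSB = 5.9/2^13 = 0.720 mV.
Code 0xFC8 = 4040 decimal.
V_a = V_low + 4040·LSB = 2.90967 V; V_b = V_low + 4041·LSB = 2.91039 V.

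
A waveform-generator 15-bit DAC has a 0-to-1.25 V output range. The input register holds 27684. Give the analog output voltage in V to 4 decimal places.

1.0561 V

LSB = 1.25 V / 2^15 = 38.15 µV.
V_out = 0 + 27684 × 3.8147e-05 V = 1.05606 V.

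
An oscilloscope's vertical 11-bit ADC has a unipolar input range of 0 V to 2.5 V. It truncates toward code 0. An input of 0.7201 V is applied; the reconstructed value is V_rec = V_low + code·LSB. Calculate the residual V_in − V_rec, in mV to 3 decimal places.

One LSB is 2.5 V / 2048 = 1.221 mV.
(V_in − V_low)/LSB = (0.7201 − 0)/0.0012207 = 589.9059 → code 589 (floor).
V_rec = 0 + 589·0.0012207 = 0.71899414 V.
Difference: 0.00110586 V → 1.106 mV.

1.106 mV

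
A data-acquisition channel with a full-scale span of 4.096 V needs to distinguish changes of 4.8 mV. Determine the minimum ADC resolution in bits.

10 bits

Number of steps required ≥ 4.096 V / 4.8 mV = 853.33.
Need 2^N ≥ 853.33; 2^9 = 512, 2^10 = 1024.
Minimum N = 10.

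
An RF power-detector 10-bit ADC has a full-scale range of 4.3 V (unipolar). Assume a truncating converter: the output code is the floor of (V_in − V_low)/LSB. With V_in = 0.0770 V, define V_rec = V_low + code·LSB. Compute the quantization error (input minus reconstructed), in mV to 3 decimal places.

1.414 mV

One LSB is 4.3 V / 1024 = 4.199 mV.
(0.0770 − 0)/0.00419922 = 18.3367; ⌊·⌋ gives code 18.
Code 18 maps back to 0 + 18×0.00419922 V = 0.075585938 V.
Error = 0.0770 − 0.075585938 = 0.00141406 V = 1.414 mV.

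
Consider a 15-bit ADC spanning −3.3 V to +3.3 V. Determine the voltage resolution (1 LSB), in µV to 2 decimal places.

Full-scale span = 6.6 V.
LSB = 6.6 / 2^15 = 6.6 / 32768 = 0.000201416 V = 201.42 µV.

201.42 µV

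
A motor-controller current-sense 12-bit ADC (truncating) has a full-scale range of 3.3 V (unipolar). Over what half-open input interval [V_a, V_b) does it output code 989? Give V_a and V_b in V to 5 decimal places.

LSB = 3.3/2^12 = 0.806 mV.
V_a = V_low + 989·LSB = 0.796802 V; V_b = V_low + 990·LSB = 0.797607 V.

[0.79680 V, 0.79761 V)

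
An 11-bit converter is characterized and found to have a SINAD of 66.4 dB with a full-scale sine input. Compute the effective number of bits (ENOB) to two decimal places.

ENOB = (SINAD − 1.76) / 6.02 = (66.4 − 1.76)/6.02 = 10.738.

10.74 bits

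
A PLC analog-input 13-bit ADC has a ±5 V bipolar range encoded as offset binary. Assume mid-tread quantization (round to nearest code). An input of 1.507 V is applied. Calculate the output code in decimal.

code 5331

LSB = 10 V / 8192 = 1.221 mV.
(V_in − V_low)/LSB = (1.507 − (−5)) / 0.0012207 = 5330.534.
Round → code 5331.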